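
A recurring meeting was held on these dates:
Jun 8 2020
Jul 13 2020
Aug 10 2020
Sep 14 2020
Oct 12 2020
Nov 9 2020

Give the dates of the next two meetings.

These are Mondays at 28- or 35-day spacing (35, 28, 35, 28, 28).
The pattern: 2nd Monday of the month.
2nd Monday of December 2020: Dec 14 2020.
2nd Monday of January 2021: Jan 11 2021.

Dec 14 2020, Jan 11 2021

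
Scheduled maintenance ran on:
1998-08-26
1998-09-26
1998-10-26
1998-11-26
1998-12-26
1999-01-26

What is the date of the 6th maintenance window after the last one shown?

Gaps: 31, 30, 31, 30, 31 days — not constant. Every event is on the 26th of the month.
Pattern: the 26th of each month.
Next: February 1999 → 1999-02-26.
Next: March 1999 → 1999-03-26.
April 1999: 1999-04-26.
Next: May 1999 → 1999-05-26.
June 1999: 1999-06-26.
July 1999: 1999-07-26.

1999-07-26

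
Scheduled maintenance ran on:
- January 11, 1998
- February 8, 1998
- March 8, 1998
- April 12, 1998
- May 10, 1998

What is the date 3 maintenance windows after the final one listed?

All dates are Sundays, 28, 28, 35, 28 days apart.
Specifically, the 2nd Sunday of each month.
June 1998 — 2nd Sunday is June 14, 1998.
2nd Sunday of July 1998: July 12, 1998.
2nd Sunday of August 1998: August 9, 1998.

August 9, 1998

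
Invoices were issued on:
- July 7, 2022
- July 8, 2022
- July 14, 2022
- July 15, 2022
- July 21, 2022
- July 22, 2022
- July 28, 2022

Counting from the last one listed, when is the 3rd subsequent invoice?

Gaps: 1, 6, 1, 6, 1, 6 days — not constant, but cyclic with period 2.
The events fall on every Thursday and Friday.
The following Friday is July 29, 2022.
Next Thursday: August 4, 2022.
Next Friday: August 5, 2022.

August 5, 2022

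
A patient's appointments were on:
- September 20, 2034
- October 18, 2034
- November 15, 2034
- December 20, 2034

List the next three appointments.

These are Wednesdays at 28- or 35-day spacing (28, 28, 35).
The pattern: 3rd Wednesday of the month.
3rd Wednesday of January 2035: January 17, 2035.
3rd Wednesday of February 2035: February 21, 2035.
3rd Wednesday of March 2035: March 21, 2035.

January 17, 2035; February 21, 2035; March 21, 2035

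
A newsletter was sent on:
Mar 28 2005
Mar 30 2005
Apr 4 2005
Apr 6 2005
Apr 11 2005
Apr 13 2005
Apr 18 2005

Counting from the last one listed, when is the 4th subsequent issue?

May 2 2005

Every event lands on a Monday or Wednesday (gaps cycle 2, 5, 2, 5, 2, 5).
So the schedule is: every Monday and Wednesday.
The following Wednesday is Apr 20 2005.
Next Monday: Apr 25 2005.
Next Wednesday: Apr 27 2005.
The following Monday is May 2 2005.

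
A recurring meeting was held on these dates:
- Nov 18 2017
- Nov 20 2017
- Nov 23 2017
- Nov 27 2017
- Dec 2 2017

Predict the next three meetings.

Gaps: 2, 3, 4, 5 days — each gap is 1 larger than the previous one.
Next gap: 6 days. Dec 2 2017 + 6 days = Dec 8 2017.
Next gap: 7 days. Dec 8 2017 + 7 days = Dec 15 2017.
Next gap: 8 days. Dec 15 2017 + 8 days = Dec 23 2017.

Dec 8 2017, Dec 15 2017, Dec 23 2017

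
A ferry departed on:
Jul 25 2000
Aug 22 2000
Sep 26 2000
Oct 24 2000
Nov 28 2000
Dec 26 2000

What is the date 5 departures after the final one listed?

All dates are Tuesdays, 28, 35, 28, 35, 28 days apart.
Specifically, the 4th Tuesday of each month.
January 2001 — 4th Tuesday is Jan 23 2001.
February 2001 — 4th Tuesday is Feb 27 2001.
4th Tuesday of March 2001: Mar 27 2001.
April 2001 — 4th Tuesday is Apr 24 2001.
May 2001 — 4th Tuesday is May 22 2001.

May 22 2001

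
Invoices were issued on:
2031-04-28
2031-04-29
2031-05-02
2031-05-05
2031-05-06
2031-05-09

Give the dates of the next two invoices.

The gap pattern 1, 3, 3, 1, 3 repeats every 3 events.
These are the Mondays, Tuesdays and Fridays of each week.
Next Monday: 2031-05-12.
The following Tuesday is 2031-05-13.

2031-05-12, 2031-05-13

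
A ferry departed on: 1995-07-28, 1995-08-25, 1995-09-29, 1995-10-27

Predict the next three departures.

1995-11-24, 1995-12-29, 1996-01-26

All Fridays; the gaps (28, 35, 28) vary with month length.
This is the last Friday of each month.
November 1995 ends with Friday 1995-11-24.
December 1995 ends with Friday 1995-12-29.
January 1996 ends with Friday 1996-01-26.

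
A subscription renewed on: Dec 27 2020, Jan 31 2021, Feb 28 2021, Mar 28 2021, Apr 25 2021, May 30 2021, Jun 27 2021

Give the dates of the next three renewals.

These are Sundays with 35, 28, 28, 28, 35, 28-day gaps.
Each is the final Sunday of its month — Jan 31 2021 is past the 28th, so '4th Sunday' doesn't fit.
July 2021 ends with Sunday Jul 25 2021.
Last Sunday of August 2021: Aug 29 2021.
Last Sunday of September 2021: Sep 26 2021.

Jul 25 2021, Aug 29 2021, Sep 26 2021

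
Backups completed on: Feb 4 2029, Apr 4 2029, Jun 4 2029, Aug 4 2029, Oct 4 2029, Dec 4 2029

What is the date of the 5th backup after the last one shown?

The day-of-month is always 4 (59, 61, 61, 61, 61 days between events).
So this recurs on the 4th of every 2 months.
Next: February 2030 → Feb 4 2030.
Next: April 2030 → Apr 4 2030.
June 2030: Jun 4 2030.
Next: August 2030 → Aug 4 2030.
Next: October 2030 → Oct 4 2030.

Oct 4 2030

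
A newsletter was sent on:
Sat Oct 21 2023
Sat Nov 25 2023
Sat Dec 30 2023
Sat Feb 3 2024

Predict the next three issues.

Gaps between consecutive events: 35, 35, 35 days — a constant 35-day interval.
Sat Feb 3 2024 + 35 days = Sat Mar 9 2024.
Sat Mar 9 2024 + 35 days = Sat Apr 13 2024.
Sat Apr 13 2024 + 35 days = Sat May 18 2024.

Sat Mar 9 2024, Sat Apr 13 2024, Sat May 18 2024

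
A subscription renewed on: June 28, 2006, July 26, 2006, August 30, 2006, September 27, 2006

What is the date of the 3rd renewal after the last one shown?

Every date is a Wednesday; gaps 28, 35, 28 days.
Each is the last Wednesday of its month (at least one falls on the 29th or later, ruling out '4th Wednesday').
October 2006 ends with Wednesday October 25, 2006.
November 2006 ends with Wednesday November 29, 2006.
Last Wednesday of December 2006: December 27, 2006.

December 27, 2006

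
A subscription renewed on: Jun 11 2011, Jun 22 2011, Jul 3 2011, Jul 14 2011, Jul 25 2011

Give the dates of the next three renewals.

The spacing is 11, 11, 11, 11 days — always 11 days.
Jul 25 2011 + 11 days = Aug 5 2011.
Aug 5 2011 + 11 days = Aug 16 2011.
Aug 16 2011 + 11 days = Aug 27 2011.

Aug 5 2011, Aug 16 2011, Aug 27 2011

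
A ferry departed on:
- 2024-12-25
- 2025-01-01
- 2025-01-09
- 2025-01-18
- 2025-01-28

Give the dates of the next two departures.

2025-02-08, 2025-02-20

Gaps: 7, 8, 9, 10 days — each gap is 1 larger than the previous one.
Next gap: 11 days. 2025-01-28 + 11 days = 2025-02-08.
Next gap: 12 days. 2025-02-08 + 12 days = 2025-02-20.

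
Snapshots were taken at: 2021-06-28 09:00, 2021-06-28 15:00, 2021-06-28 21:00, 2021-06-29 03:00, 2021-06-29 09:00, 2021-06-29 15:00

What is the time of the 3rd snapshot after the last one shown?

2021-06-30 09:00

The interval is a steady 6 hours (6, 6, 6, 6, 6).
2021-06-29 15:00 + 6 h = 2021-06-29 21:00.
2021-06-29 21:00 + 6 h = 2021-06-30 03:00.
2021-06-30 03:00 + 6 h = 2021-06-30 09:00.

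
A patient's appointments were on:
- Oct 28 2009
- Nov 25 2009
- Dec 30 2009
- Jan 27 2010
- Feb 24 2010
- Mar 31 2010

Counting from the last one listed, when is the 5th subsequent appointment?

These are Wednesdays with 28, 35, 28, 28, 35-day gaps.
Each is the final Wednesday of its month — Dec 30 2009 is past the 28th, so '4th Wednesday' doesn't fit.
Last Wednesday of April 2010: Apr 28 2010.
May 2010 ends with Wednesday May 26 2010.
June 2010 ends with Wednesday Jun 30 2010.
Last Wednesday of July 2010: Jul 28 2010.
Last Wednesday of August 2010: Aug 25 2010.

Aug 25 2010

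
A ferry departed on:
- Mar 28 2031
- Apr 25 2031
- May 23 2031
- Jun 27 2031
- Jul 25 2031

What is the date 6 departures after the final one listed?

All dates are Fridays, 28, 28, 35, 28 days apart.
Specifically, the 4th Friday of each month.
4th Friday of August 2031: Aug 22 2031.
September 2031 — 4th Friday is Sep 26 2031.
4th Friday of October 2031: Oct 24 2031.
4th Friday of November 2031: Nov 28 2031.
4th Friday of December 2031: Dec 26 2031.
January 2032 — 4th Friday is Jan 23 2032.

Jan 23 2032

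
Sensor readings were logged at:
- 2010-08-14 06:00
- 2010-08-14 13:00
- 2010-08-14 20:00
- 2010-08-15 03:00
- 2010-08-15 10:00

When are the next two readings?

Gaps: 7, 7, 7, 7 hours — each event is 7 hours after the previous one.
2010-08-15 10:00 + 7 h = 2010-08-15 17:00.
2010-08-15 17:00 + 7 h = 2010-08-16 00:00.

2010-08-15 17:00, 2010-08-16 00:00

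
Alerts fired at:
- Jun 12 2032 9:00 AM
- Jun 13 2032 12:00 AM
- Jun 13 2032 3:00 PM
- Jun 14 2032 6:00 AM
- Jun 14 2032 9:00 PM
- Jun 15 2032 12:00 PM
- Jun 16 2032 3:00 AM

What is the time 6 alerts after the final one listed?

The interval is a steady 15 hours (15, 15, 15, 15, 15, 15).
Jun 16 2032 3:00 AM + 15 h = Jun 16 2032 6:00 PM.
Jun 16 2032 6:00 PM + 15 h = Jun 17 2032 9:00 AM.
Jun 17 2032 9:00 AM + 15 h = Jun 18 2032 12:00 AM.
Jun 18 2032 12:00 AM + 15 h = Jun 18 2032 3:00 PM.
Jun 18 2032 3:00 PM + 15 h = Jun 19 2032 6:00 AM.
Jun 19 2032 6:00 AM + 15 h = Jun 19 2032 9:00 PM.

Jun 19 2032 9:00 PM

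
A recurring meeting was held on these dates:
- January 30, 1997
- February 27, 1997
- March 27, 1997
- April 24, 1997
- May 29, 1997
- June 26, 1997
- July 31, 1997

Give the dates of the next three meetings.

Every date is a Thursday; gaps 28, 28, 28, 35, 28, 35 days.
Each is the last Thursday of its month (at least one falls on the 29th or later, ruling out '4th Thursday').
Last Thursday of August 1997: August 28, 1997.
Last Thursday of September 1997: September 25, 1997.
Last Thursday of October 1997: October 30, 1997.

August 28, 1997; September 25, 1997; October 30, 1997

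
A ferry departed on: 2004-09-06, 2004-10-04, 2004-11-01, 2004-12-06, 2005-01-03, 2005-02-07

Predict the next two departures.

2005-03-07, 2005-04-04

These are Mondays at 28- or 35-day spacing (28, 28, 35, 28, 35).
The pattern: 1st Monday of the month.
March 2005 — 1st Monday is 2005-03-07.
1st Monday of April 2005: 2005-04-04.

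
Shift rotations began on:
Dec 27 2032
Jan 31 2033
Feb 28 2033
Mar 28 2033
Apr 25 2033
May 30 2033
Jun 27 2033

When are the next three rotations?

Every date is a Monday; gaps 35, 28, 28, 28, 35, 28 days.
Each is the last Monday of its month (at least one falls on the 29th or later, ruling out '4th Monday').
Last Monday of July 2033: Jul 25 2033.
Last Monday of August 2033: Aug 29 2033.
Last Monday of September 2033: Sep 26 2033.

Jul 25 2033, Aug 29 2033, Sep 26 2033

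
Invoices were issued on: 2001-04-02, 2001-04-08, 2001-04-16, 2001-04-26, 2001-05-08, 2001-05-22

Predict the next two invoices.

2001-06-07, 2001-06-25

Gaps: 6, 8, 10, 12, 14 days — each gap is 2 larger than the previous one.
Next gap: 16 days. 2001-05-22 + 16 days = 2001-06-07.
Next gap: 18 days. 2001-06-07 + 18 days = 2001-06-25.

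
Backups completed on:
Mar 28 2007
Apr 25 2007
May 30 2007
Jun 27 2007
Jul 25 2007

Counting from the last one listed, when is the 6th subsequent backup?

These are Wednesdays with 28, 35, 28, 28-day gaps.
Each is the final Wednesday of its month — May 30 2007 is past the 28th, so '4th Wednesday' doesn't fit.
Last Wednesday of August 2007: Aug 29 2007.
Last Wednesday of September 2007: Sep 26 2007.
October 2007 ends with Wednesday Oct 31 2007.
Last Wednesday of November 2007: Nov 28 2007.
Last Wednesday of December 2007: Dec 26 2007.
Last Wednesday of January 2008: Jan 30 2008.

Jan 30 2008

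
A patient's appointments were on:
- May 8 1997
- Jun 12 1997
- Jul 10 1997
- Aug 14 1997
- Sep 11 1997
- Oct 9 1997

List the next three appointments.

Nov 13 1997, Dec 11 1997, Jan 8 1998

These are Thursdays at 28- or 35-day spacing (35, 28, 35, 28, 28).
The pattern: 2nd Thursday of the month.
November 1997 — 2nd Thursday is Nov 13 1997.
2nd Thursday of December 1997: Dec 11 1997.
January 1998 — 2nd Thursday is Jan 8 1998.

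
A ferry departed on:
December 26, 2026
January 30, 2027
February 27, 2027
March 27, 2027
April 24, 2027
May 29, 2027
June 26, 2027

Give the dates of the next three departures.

July 31, 2027; August 28, 2027; September 25, 2027

All Saturdays; the gaps (35, 28, 28, 28, 35, 28) vary with month length.
This is the last Saturday of each month.
July 2027 ends with Saturday July 31, 2027.
August 2027 ends with Saturday August 28, 2027.
Last Saturday of September 2027: September 25, 2027.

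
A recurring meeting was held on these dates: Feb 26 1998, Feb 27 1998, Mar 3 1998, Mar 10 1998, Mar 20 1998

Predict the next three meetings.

Gaps: 1, 4, 7, 10 days — each gap is 3 larger than the previous one.
Next gap: 13 days. Mar 20 1998 + 13 days = Apr 2 1998.
Next gap: 16 days. Apr 2 1998 + 16 days = Apr 18 1998.
Next gap: 19 days. Apr 18 1998 + 19 days = May 7 1998.

Apr 2 1998, Apr 18 1998, May 7 1998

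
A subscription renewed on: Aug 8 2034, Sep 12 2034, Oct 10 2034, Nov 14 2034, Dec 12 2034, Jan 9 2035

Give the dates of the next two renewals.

Feb 13 2035, Mar 13 2035

Gaps: 35, 28, 35, 28, 28 days — a mix of 28 and 35. Every date is a Tuesday.
Each is the 2nd Tuesday of its month.
2nd Tuesday of February 2035: Feb 13 2035.
2nd Tuesday of March 2035: Mar 13 2035.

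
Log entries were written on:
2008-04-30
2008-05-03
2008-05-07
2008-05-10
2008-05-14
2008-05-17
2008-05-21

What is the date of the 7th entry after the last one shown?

Gaps: 3, 4, 3, 4, 3, 4 days — not constant, but cyclic with period 2.
The events fall on every Wednesday and Saturday.
Next Saturday: 2008-05-24.
Next Wednesday: 2008-05-28.
The following Saturday is 2008-05-31.
The following Wednesday is 2008-06-04.
The following Saturday is 2008-06-07.
Next Wednesday: 2008-06-11.
The following Saturday is 2008-06-14.

2008-06-14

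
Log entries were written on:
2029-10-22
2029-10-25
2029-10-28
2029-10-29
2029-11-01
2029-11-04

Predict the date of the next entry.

Every event lands on a Monday or Thursday or Sunday (gaps cycle 3, 3, 1, 3, 3).
So the schedule is: every Monday, Thursday and Sunday.
Next Monday: 2029-11-05.

2029-11-05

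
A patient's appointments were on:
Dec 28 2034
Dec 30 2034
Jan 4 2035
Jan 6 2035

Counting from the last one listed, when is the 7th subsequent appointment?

Feb 1 2035

Gaps: 2, 5, 2 days — not constant, but cyclic with period 2.
The events fall on every Thursday and Saturday.
Next Thursday: Jan 11 2035.
The following Saturday is Jan 13 2035.
Next Thursday: Jan 18 2035.
Next Saturday: Jan 20 2035.
The following Thursday is Jan 25 2035.
Next Saturday: Jan 27 2035.
Next Thursday: Feb 1 2035.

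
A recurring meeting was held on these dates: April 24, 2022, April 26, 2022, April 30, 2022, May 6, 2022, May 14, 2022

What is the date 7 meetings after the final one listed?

September 3, 2022

Gaps: 2, 4, 6, 8 days — each gap is 2 larger than the previous one.
Next gap: 10 days. May 14, 2022 + 10 days = May 24, 2022.
Next gap: 12 days. May 24, 2022 + 12 days = June 5, 2022.
Next gap: 14 days. June 5, 2022 + 14 days = June 19, 2022.
Next gap: 16 days. June 19, 2022 + 16 days = July 5, 2022.
Next gap: 18 days. July 5, 2022 + 18 days = July 23, 2022.
Next gap: 20 days. July 23, 2022 + 20 days = August 12, 2022.
Next gap: 22 days. August 12, 2022 + 22 days = September 3, 2022.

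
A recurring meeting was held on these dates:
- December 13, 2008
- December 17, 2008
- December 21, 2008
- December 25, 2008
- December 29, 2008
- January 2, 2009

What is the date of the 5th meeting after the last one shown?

January 22, 2009

Every event comes 4 days after the last (4, 4, 4, 4, 4).
January 2, 2009 + 4 days = January 6, 2009.
January 6, 2009 + 4 days = January 10, 2009.
January 10, 2009 + 4 days = January 14, 2009.
January 14, 2009 + 4 days = January 18, 2009.
January 18, 2009 + 4 days = January 22, 2009.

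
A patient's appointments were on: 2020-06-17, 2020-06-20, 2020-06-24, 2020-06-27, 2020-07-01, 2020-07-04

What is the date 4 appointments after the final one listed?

2020-07-18

Every event lands on a Wednesday or Saturday (gaps cycle 3, 4, 3, 4, 3).
So the schedule is: every Wednesday and Saturday.
Next Wednesday: 2020-07-08.
The following Saturday is 2020-07-11.
The following Wednesday is 2020-07-15.
The following Saturday is 2020-07-18.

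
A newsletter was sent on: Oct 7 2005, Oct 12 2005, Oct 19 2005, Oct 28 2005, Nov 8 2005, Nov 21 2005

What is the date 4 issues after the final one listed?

Feb 1 2006

The spacing grows by 2 each time: 5, 7, 9, 11, 13 days.
Next gap: 15 days. Nov 21 2005 + 15 days = Dec 6 2005.
Next gap: 17 days. Dec 6 2005 + 17 days = Dec 23 2005.
Next gap: 19 days. Dec 23 2005 + 19 days = Jan 11 2006.
Next gap: 21 days. Jan 11 2006 + 21 days = Feb 1 2006.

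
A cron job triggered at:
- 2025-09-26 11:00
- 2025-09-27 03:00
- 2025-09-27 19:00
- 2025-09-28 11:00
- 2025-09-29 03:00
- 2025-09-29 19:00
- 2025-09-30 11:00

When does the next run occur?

Spacing: 16, 16, 16, 16, 16, 16 h — constant 16 h.
2025-09-30 11:00 + 16 h = 2025-10-01 03:00.

2025-10-01 03:00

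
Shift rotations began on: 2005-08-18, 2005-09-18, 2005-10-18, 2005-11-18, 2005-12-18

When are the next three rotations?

2006-01-18, 2006-02-18, 2006-03-18

The day-of-month is always 18 (31, 30, 31, 30 days between events).
So this recurs on the 18th of each month.
January 2006: 2006-01-18.
February 2006: 2006-02-18.
March 2006: 2006-03-18.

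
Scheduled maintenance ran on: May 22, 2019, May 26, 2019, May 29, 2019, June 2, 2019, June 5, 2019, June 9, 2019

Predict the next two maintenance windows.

June 12, 2019; June 16, 2019

The gap pattern 4, 3, 4, 3, 4 repeats every 2 events.
These are the Wednesdays and Sundays of each week.
The following Wednesday is June 12, 2019.
The following Sunday is June 16, 2019.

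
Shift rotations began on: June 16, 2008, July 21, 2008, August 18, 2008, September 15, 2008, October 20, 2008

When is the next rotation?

November 17, 2008

All dates are Mondays, 35, 28, 28, 35 days apart.
Specifically, the 3rd Monday of each month.
November 2008 — 3rd Monday is November 17, 2008.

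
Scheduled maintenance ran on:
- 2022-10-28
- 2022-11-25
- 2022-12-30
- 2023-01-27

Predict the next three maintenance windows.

These are Fridays with 28, 35, 28-day gaps.
Each is the final Friday of its month — 2022-12-30 is past the 28th, so '4th Friday' doesn't fit.
February 2023 ends with Friday 2023-02-24.
March 2023 ends with Friday 2023-03-31.
Last Friday of April 2023: 2023-04-28.

2023-02-24, 2023-03-31, 2023-04-28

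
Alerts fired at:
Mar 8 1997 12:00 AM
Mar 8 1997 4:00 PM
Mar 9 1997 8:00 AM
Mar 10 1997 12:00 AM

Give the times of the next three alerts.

Mar 10 1997 4:00 PM, Mar 11 1997 8:00 AM, Mar 12 1997 12:00 AM

Spacing: 16, 16, 16 h — constant 16 h.
Mar 10 1997 12:00 AM + 16 h = Mar 10 1997 4:00 PM.
Mar 10 1997 4:00 PM + 16 h = Mar 11 1997 8:00 AM.
Mar 11 1997 8:00 AM + 16 h = Mar 12 1997 12:00 AM.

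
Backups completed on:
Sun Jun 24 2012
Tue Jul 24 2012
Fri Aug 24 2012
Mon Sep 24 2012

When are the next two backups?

Wed Oct 24 2012, Sat Nov 24 2012

Each date is the 24th; the gaps (30, 31, 31) track the month lengths.
The rule is the 24th of each month.
October 2012: Wed Oct 24 2012.
Next: November 2012 → Sat Nov 24 2012.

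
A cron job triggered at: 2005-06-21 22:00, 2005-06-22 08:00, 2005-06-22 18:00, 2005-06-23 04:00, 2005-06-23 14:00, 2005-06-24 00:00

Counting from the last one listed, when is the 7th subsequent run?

Spacing: 10, 10, 10, 10, 10 h — constant 10 h.
2005-06-24 00:00 + 10 h = 2005-06-24 10:00.
2005-06-24 10:00 + 10 h = 2005-06-24 20:00.
2005-06-24 20:00 + 10 h = 2005-06-25 06:00.
2005-06-25 06:00 + 10 h = 2005-06-25 16:00.
2005-06-25 16:00 + 10 h = 2005-06-26 02:00.
2005-06-26 02:00 + 10 h = 2005-06-26 12:00.
2005-06-26 12:00 + 10 h = 2005-06-26 22:00.

2005-06-26 22:00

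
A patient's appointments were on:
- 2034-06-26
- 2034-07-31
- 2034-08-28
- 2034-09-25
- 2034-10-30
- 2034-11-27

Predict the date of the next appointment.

2034-12-25

All Mondays; the gaps (35, 28, 28, 35, 28) vary with month length.
This is the last Monday of each month.
Last Monday of December 2034: 2034-12-25.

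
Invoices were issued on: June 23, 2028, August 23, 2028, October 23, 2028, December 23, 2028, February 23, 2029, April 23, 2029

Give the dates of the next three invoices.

June 23, 2029; August 23, 2029; October 23, 2029

The day-of-month is always 23 (61, 61, 61, 62, 59 days between events).
So this recurs on the 23rd of every 2 months.
Next: June 2029 → June 23, 2029.
August 2029: August 23, 2029.
Next: October 2029 → October 23, 2029.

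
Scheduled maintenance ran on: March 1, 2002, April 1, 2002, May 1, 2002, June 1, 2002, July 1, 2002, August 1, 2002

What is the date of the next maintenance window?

Each date is the 1st; the gaps (31, 30, 31, 30, 31) track the month lengths.
The rule is the 1st of each month.
Next: September 2002 → September 1, 2002.

September 1, 2002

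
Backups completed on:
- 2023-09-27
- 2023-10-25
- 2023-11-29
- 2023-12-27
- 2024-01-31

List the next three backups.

These are Wednesdays with 28, 35, 28, 35-day gaps.
Each is the final Wednesday of its month — 2023-11-29 is past the 28th, so '4th Wednesday' doesn't fit.
Last Wednesday of February 2024: 2024-02-28.
Last Wednesday of March 2024: 2024-03-27.
Last Wednesday of April 2024: 2024-04-24.

2024-02-28, 2024-03-27, 2024-04-24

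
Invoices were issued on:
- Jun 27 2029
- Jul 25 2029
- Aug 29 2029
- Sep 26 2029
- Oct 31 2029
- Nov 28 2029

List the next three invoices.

Dec 26 2029, Jan 30 2030, Feb 27 2030

All Wednesdays; the gaps (28, 35, 28, 35, 28) vary with month length.
This is the last Wednesday of each month.
Last Wednesday of December 2029: Dec 26 2029.
Last Wednesday of January 2030: Jan 30 2030.
February 2030 ends with Wednesday Feb 27 2030.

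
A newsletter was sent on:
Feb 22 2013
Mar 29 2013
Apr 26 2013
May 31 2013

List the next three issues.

Every date is a Friday; gaps 35, 28, 35 days.
Each is the last Friday of its month (at least one falls on the 29th or later, ruling out '4th Friday').
June 2013 ends with Friday Jun 28 2013.
July 2013 ends with Friday Jul 26 2013.
Last Friday of August 2013: Aug 30 2013.

Jun 28 2013, Jul 26 2013, Aug 30 2013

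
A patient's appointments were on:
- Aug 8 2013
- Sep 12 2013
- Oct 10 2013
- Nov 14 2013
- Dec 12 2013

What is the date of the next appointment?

Gaps: 35, 28, 35, 28 days — a mix of 28 and 35. Every date is a Thursday.
Each is the 2nd Thursday of its month.
2nd Thursday of January 2014: Jan 9 2014.

Jan 9 2014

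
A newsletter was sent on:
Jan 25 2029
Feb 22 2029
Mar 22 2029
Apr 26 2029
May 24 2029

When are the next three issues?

Jun 28 2029, Jul 26 2029, Aug 23 2029

All dates are Thursdays, 28, 28, 35, 28 days apart.
Specifically, the 4th Thursday of each month.
4th Thursday of June 2029: Jun 28 2029.
July 2029 — 4th Thursday is Jul 26 2029.
4th Thursday of August 2029: Aug 23 2029.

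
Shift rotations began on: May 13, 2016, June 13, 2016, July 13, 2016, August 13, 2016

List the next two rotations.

Gaps: 31, 30, 31 days — not constant. Every event is on the 13th of the month.
Pattern: the 13th of each month.
September 2016: September 13, 2016.
Next: October 2016 → October 13, 2016.

September 13, 2016; October 13, 2016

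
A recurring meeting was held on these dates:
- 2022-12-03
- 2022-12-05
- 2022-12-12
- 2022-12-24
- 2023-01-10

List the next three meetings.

Intervals are 2, 7, 12, 17 days — an arithmetic progression with common difference 5.
Next gap: 22 days. 2023-01-10 + 22 days = 2023-02-01.
Next gap: 27 days. 2023-02-01 + 27 days = 2023-02-28.
Next gap: 32 days. 2023-02-28 + 32 days = 2023-04-01.

2023-02-01, 2023-02-28, 2023-04-01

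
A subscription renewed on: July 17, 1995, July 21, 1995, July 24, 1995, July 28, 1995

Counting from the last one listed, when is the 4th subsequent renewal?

The gap pattern 4, 3, 4 repeats every 2 events.
These are the Mondays and Fridays of each week.
Next Monday: July 31, 1995.
The following Friday is August 4, 1995.
Next Monday: August 7, 1995.
Next Friday: August 11, 1995.

August 11, 1995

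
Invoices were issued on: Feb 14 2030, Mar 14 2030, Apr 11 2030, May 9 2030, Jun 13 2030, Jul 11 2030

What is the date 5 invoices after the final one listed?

Dec 12 2030

Gaps: 28, 28, 28, 35, 28 days — a mix of 28 and 35. Every date is a Thursday.
Each is the 2nd Thursday of its month.
August 2030 — 2nd Thursday is Aug 8 2030.
2nd Thursday of September 2030: Sep 12 2030.
2nd Thursday of October 2030: Oct 10 2030.
2nd Thursday of November 2030: Nov 14 2030.
December 2030 — 2nd Thursday is Dec 12 2030.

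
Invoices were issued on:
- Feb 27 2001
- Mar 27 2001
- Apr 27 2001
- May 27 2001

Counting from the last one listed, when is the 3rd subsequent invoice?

Aug 27 2001

Each date is the 27th; the gaps (28, 31, 30) track the month lengths.
The rule is the 27th of each month.
Next: June 2001 → Jun 27 2001.
Next: July 2001 → Jul 27 2001.
Next: August 2001 → Aug 27 2001.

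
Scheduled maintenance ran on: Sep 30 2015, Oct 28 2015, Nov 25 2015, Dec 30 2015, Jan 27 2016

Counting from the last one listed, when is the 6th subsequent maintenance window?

Jul 27 2016

All Wednesdays; the gaps (28, 28, 35, 28) vary with month length.
This is the last Wednesday of each month.
Last Wednesday of February 2016: Feb 24 2016.
Last Wednesday of March 2016: Mar 30 2016.
Last Wednesday of April 2016: Apr 27 2016.
May 2016 ends with Wednesday May 25 2016.
June 2016 ends with Wednesday Jun 29 2016.
July 2016 ends with Wednesday Jul 27 2016.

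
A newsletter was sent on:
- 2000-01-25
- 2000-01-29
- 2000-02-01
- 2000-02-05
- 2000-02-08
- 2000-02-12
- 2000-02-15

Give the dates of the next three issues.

2000-02-19, 2000-02-22, 2000-02-26

Every event lands on a Tuesday or Saturday (gaps cycle 4, 3, 4, 3, 4, 3).
So the schedule is: every Tuesday and Saturday.
The following Saturday is 2000-02-19.
The following Tuesday is 2000-02-22.
The following Saturday is 2000-02-26.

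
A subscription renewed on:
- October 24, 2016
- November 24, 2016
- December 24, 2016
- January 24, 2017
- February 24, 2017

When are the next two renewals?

March 24, 2017; April 24, 2017

Gaps: 31, 30, 31, 31 days — not constant. Every event is on the 24th of the month.
Pattern: the 24th of each month.
Next: March 2017 → March 24, 2017.
Next: April 2017 → April 24, 2017.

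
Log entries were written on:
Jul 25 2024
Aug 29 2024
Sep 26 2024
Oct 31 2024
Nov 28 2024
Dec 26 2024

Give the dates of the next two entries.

Jan 30 2025, Feb 27 2025

These are Thursdays with 35, 28, 35, 28, 28-day gaps.
Each is the final Thursday of its month — Aug 29 2024 is past the 28th, so '4th Thursday' doesn't fit.
Last Thursday of January 2025: Jan 30 2025.
February 2025 ends with Thursday Feb 27 2025.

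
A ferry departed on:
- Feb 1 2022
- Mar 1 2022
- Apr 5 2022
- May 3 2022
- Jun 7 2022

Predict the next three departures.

All dates are Tuesdays, 28, 35, 28, 35 days apart.
Specifically, the 1st Tuesday of each month.
1st Tuesday of July 2022: Jul 5 2022.
1st Tuesday of August 2022: Aug 2 2022.
1st Tuesday of September 2022: Sep 6 2022.

Jul 5 2022, Aug 2 2022, Sep 6 2022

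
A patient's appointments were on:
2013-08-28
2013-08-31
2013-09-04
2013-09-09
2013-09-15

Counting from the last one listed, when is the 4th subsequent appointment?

2013-10-19

Gaps: 3, 4, 5, 6 days — each gap is 1 larger than the previous one.
Next gap: 7 days. 2013-09-15 + 7 days = 2013-09-22.
Next gap: 8 days. 2013-09-22 + 8 days = 2013-09-30.
Next gap: 9 days. 2013-09-30 + 9 days = 2013-10-09.
Next gap: 10 days. 2013-10-09 + 10 days = 2013-10-19.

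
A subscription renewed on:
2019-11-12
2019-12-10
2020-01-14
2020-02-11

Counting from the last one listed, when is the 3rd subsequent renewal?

These are Tuesdays at 28- or 35-day spacing (28, 35, 28).
The pattern: 2nd Tuesday of the month.
March 2020 — 2nd Tuesday is 2020-03-10.
April 2020 — 2nd Tuesday is 2020-04-14.
2nd Tuesday of May 2020: 2020-05-12.

2020-05-12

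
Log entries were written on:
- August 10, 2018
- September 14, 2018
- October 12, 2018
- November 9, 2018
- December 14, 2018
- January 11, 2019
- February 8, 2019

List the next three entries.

March 8, 2019; April 12, 2019; May 10, 2019

All dates are Fridays, 35, 28, 28, 35, 28, 28 days apart.
Specifically, the 2nd Friday of each month.
2nd Friday of March 2019: March 8, 2019.
April 2019 — 2nd Friday is April 12, 2019.
2nd Friday of May 2019: May 10, 2019.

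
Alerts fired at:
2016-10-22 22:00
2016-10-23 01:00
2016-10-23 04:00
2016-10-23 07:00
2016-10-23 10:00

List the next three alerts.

2016-10-23 13:00, 2016-10-23 16:00, 2016-10-23 19:00

The interval is a steady 3 hours (3, 3, 3, 3).
2016-10-23 10:00 + 3 h = 2016-10-23 13:00.
2016-10-23 13:00 + 3 h = 2016-10-23 16:00.
2016-10-23 16:00 + 3 h = 2016-10-23 19:00.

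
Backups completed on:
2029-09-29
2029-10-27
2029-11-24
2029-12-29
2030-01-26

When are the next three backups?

Every date is a Saturday; gaps 28, 28, 35, 28 days.
Each is the last Saturday of its month (at least one falls on the 29th or later, ruling out '4th Saturday').
February 2030 ends with Saturday 2030-02-23.
March 2030 ends with Saturday 2030-03-30.
Last Saturday of April 2030: 2030-04-27.

2030-02-23, 2030-03-30, 2030-04-27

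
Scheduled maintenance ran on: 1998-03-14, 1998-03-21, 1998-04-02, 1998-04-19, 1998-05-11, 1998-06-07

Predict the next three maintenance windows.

1998-07-09, 1998-08-15, 1998-09-26

Intervals are 7, 12, 17, 22, 27 days — an arithmetic progression with common difference 5.
Next gap: 32 days. 1998-06-07 + 32 days = 1998-07-09.
Next gap: 37 days. 1998-07-09 + 37 days = 1998-08-15.
Next gap: 42 days. 1998-08-15 + 42 days = 1998-09-26.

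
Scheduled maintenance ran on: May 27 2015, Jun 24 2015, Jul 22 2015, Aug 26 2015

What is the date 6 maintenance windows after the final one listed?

All dates are Wednesdays, 28, 28, 35 days apart.
Specifically, the 4th Wednesday of each month.
September 2015 — 4th Wednesday is Sep 23 2015.
October 2015 — 4th Wednesday is Oct 28 2015.
4th Wednesday of November 2015: Nov 25 2015.
December 2015 — 4th Wednesday is Dec 23 2015.
4th Wednesday of January 2016: Jan 27 2016.
4th Wednesday of February 2016: Feb 24 2016.

Feb 24 2016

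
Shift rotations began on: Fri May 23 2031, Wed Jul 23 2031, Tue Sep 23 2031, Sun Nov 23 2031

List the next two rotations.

Gaps: 61, 62, 61 days — not constant. Every event is on the 23rd of the month.
Pattern: the 23rd of every 2 months.
January 2032: Fri Jan 23 2032.
March 2032: Tue Mar 23 2032.

Fri Jan 23 2032, Tue Mar 23 2032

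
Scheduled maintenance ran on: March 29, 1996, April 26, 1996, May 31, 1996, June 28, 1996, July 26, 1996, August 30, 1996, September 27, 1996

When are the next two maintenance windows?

October 25, 1996; November 29, 1996

All Fridays; the gaps (28, 35, 28, 28, 35, 28) vary with month length.
This is the last Friday of each month.
October 1996 ends with Friday October 25, 1996.
November 1996 ends with Friday November 29, 1996.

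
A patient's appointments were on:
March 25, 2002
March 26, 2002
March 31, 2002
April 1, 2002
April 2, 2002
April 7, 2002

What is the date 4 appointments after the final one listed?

April 15, 2002

The gap pattern 1, 5, 1, 1, 5 repeats every 3 events.
These are the Mondays, Tuesdays and Sundays of each week.
The following Monday is April 8, 2002.
The following Tuesday is April 9, 2002.
Next Sunday: April 14, 2002.
Next Monday: April 15, 2002.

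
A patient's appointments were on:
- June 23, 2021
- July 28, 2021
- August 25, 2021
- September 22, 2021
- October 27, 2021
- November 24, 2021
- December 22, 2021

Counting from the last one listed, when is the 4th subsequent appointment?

Gaps: 35, 28, 28, 35, 28, 28 days — a mix of 28 and 35. Every date is a Wednesday.
Each is the 4th Wednesday of its month.
4th Wednesday of January 2022: January 26, 2022.
4th Wednesday of February 2022: February 23, 2022.
March 2022 — 4th Wednesday is March 23, 2022.
April 2022 — 4th Wednesday is April 27, 2022.

April 27, 2022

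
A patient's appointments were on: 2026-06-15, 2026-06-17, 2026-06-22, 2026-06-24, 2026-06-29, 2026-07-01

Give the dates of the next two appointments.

The gap pattern 2, 5, 2, 5, 2 repeats every 2 events.
These are the Mondays and Wednesdays of each week.
Next Monday: 2026-07-06.
Next Wednesday: 2026-07-08.

2026-07-06, 2026-07-08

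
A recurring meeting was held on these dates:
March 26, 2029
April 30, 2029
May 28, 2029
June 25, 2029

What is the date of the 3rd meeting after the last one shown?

September 24, 2029

All Mondays; the gaps (35, 28, 28) vary with month length.
This is the last Monday of each month.
Last Monday of July 2029: July 30, 2029.
Last Monday of August 2029: August 27, 2029.
Last Monday of September 2029: September 24, 2029.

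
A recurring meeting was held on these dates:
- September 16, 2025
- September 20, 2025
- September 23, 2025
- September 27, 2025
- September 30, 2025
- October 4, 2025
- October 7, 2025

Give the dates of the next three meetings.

October 11, 2025; October 14, 2025; October 18, 2025

Gaps: 4, 3, 4, 3, 4, 3 days — not constant, but cyclic with period 2.
The events fall on every Tuesday and Saturday.
Next Saturday: October 11, 2025.
The following Tuesday is October 14, 2025.
The following Saturday is October 18, 2025.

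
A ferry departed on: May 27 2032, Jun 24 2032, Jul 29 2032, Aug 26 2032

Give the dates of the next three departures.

Every date is a Thursday; gaps 28, 35, 28 days.
Each is the last Thursday of its month (at least one falls on the 29th or later, ruling out '4th Thursday').
Last Thursday of September 2032: Sep 30 2032.
October 2032 ends with Thursday Oct 28 2032.
November 2032 ends with Thursday Nov 25 2032.

Sep 30 2032, Oct 28 2032, Nov 25 2032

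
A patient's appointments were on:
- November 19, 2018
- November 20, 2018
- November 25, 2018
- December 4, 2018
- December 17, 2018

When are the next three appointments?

Gaps: 1, 5, 9, 13 days — each gap is 4 larger than the previous one.
Next gap: 17 days. December 17, 2018 + 17 days = January 3, 2019.
Next gap: 21 days. January 3, 2019 + 21 days = January 24, 2019.
Next gap: 25 days. January 24, 2019 + 25 days = February 18, 2019.

January 3, 2019; January 24, 2019; February 18, 2019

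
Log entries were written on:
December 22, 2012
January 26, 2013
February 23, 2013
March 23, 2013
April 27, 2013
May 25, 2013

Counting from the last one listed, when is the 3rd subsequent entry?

August 24, 2013

Gaps: 35, 28, 28, 35, 28 days — a mix of 28 and 35. Every date is a Saturday.
Each is the 4th Saturday of its month.
4th Saturday of June 2013: June 22, 2013.
July 2013 — 4th Saturday is July 27, 2013.
4th Saturday of August 2013: August 24, 2013.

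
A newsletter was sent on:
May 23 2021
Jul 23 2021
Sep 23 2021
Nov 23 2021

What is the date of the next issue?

Jan 23 2022

Gaps: 61, 62, 61 days — not constant. Every event is on the 23rd of the month.
Pattern: the 23rd of every 2 months.
Next: January 2022 → Jan 23 2022.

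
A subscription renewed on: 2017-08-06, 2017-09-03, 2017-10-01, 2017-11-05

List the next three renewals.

Gaps: 28, 28, 35 days — a mix of 28 and 35. Every date is a Sunday.
Each is the 1st Sunday of its month.
1st Sunday of December 2017: 2017-12-03.
1st Sunday of January 2018: 2018-01-07.
February 2018 — 1st Sunday is 2018-02-04.

2017-12-03, 2018-01-07, 2018-02-04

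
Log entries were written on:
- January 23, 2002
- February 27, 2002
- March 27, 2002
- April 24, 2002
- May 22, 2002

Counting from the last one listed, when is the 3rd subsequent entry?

All dates are Wednesdays, 35, 28, 28, 28 days apart.
Specifically, the 4th Wednesday of each month.
4th Wednesday of June 2002: June 26, 2002.
July 2002 — 4th Wednesday is July 24, 2002.
4th Wednesday of August 2002: August 28, 2002.

August 28, 2002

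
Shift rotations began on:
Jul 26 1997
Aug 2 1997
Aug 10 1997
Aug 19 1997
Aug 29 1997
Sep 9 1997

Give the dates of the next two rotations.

Gaps: 7, 8, 9, 10, 11 days — each gap is 1 larger than the previous one.
Next gap: 12 days. Sep 9 1997 + 12 days = Sep 21 1997.
Next gap: 13 days. Sep 21 1997 + 13 days = Oct 4 1997.

Sep 21 1997, Oct 4 1997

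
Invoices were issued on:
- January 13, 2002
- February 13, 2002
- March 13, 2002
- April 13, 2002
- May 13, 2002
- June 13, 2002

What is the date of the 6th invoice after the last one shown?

December 13, 2002

Each date is the 13th; the gaps (31, 28, 31, 30, 31) track the month lengths.
The rule is the 13th of each month.
July 2002: July 13, 2002.
August 2002: August 13, 2002.
Next: September 2002 → September 13, 2002.
October 2002: October 13, 2002.
November 2002: November 13, 2002.
Next: December 2002 → December 13, 2002.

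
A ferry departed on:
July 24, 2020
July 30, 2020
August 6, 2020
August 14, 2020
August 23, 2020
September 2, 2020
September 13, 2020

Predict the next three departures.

The spacing grows by 1 each time: 6, 7, 8, 9, 10, 11 days.
Next gap: 12 days. September 13, 2020 + 12 days = September 25, 2020.
Next gap: 13 days. September 25, 2020 + 13 days = October 8, 2020.
Next gap: 14 days. October 8, 2020 + 14 days = October 22, 2020.

September 25, 2020; October 8, 2020; October 22, 2020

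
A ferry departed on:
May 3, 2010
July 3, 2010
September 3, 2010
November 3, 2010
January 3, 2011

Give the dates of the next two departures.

Each date is the 3rd; the gaps (61, 62, 61, 61) track the month lengths.
The rule is the 3rd of every 2 months.
Next: March 2011 → March 3, 2011.
May 2011: May 3, 2011.

March 3, 2011; May 3, 2011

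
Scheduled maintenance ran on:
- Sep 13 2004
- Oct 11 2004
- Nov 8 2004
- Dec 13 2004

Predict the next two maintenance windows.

Jan 10 2005, Feb 14 2005

Gaps: 28, 28, 35 days — a mix of 28 and 35. Every date is a Monday.
Each is the 2nd Monday of its month.
2nd Monday of January 2005: Jan 10 2005.
2nd Monday of February 2005: Feb 14 2005.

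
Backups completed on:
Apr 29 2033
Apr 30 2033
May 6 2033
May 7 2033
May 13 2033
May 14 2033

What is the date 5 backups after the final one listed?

Jun 3 2033

Every event lands on a Friday or Saturday (gaps cycle 1, 6, 1, 6, 1).
So the schedule is: every Friday and Saturday.
Next Friday: May 20 2033.
The following Saturday is May 21 2033.
The following Friday is May 27 2033.
The following Saturday is May 28 2033.
The following Friday is Jun 3 2033.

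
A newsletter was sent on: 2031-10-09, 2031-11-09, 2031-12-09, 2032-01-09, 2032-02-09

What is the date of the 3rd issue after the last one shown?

2032-05-09

The day-of-month is always 9 (31, 30, 31, 31 days between events).
So this recurs on the 9th of each month.
March 2032: 2032-03-09.
April 2032: 2032-04-09.
Next: May 2032 → 2032-05-09.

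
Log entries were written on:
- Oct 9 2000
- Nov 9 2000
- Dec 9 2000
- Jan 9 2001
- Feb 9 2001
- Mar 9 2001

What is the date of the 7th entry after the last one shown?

Each date is the 9th; the gaps (31, 30, 31, 31, 28) track the month lengths.
The rule is the 9th of each month.
April 2001: Apr 9 2001.
May 2001: May 9 2001.
Next: June 2001 → Jun 9 2001.
Next: July 2001 → Jul 9 2001.
Next: August 2001 → Aug 9 2001.
September 2001: Sep 9 2001.
Next: October 2001 → Oct 9 2001.

Oct 9 2001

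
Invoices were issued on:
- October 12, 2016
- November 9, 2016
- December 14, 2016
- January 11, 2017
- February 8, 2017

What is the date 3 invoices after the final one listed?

May 10, 2017

Gaps: 28, 35, 28, 28 days — a mix of 28 and 35. Every date is a Wednesday.
Each is the 2nd Wednesday of its month.
March 2017 — 2nd Wednesday is March 8, 2017.
April 2017 — 2nd Wednesday is April 12, 2017.
May 2017 — 2nd Wednesday is May 10, 2017.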